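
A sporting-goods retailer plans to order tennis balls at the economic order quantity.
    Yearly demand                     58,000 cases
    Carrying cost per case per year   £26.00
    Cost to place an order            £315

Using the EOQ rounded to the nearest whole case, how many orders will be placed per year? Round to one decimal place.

EOQ = √(2DS/H) = √(2 × 58,000 × 315 / 26)
    = √(1,405,384.62) ≈ 1,185.49 → Q = 1,185
Orders per year = D/Q = 58,000 / 1,185 = 48.945

48.9 orders per year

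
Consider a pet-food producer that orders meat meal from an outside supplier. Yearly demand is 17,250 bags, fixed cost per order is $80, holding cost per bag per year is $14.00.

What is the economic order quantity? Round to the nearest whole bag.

444 bags

Optimal lot size Q* = (2 × 17,250 × $80 / $14)^½ ≈ 444.01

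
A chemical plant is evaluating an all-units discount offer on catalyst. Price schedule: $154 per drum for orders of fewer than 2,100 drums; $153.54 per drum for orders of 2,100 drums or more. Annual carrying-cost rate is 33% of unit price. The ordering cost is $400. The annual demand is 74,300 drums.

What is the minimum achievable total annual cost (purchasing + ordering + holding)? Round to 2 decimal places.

$11,475,375.99

H₁ = 33%×$154 = $50.8200;  H₂ = 33%×$153.54 = $50.6682
EOQ₁ = √(2×74,300×400/50.8200) = 1,081.49  (< 2,100, feasible at tier 1)
EOQ₂ = √(2×74,300×400/50.6682) = 1,083.11  (< 2,100 → use Q = 2,100 at tier-2 price)
TC(tier 1 (EOQ₁), Q≈1,081.5) = $11,497,161.27
TC(tier 2, Q≈2,100.0) = $11,475,375.99
Minimum at tier 2: $11,475,375.99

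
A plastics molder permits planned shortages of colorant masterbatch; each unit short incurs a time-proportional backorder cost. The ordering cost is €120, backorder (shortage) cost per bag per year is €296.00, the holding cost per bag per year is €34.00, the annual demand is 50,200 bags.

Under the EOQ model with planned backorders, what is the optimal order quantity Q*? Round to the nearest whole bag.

629 bags

Q* = √(2DS/H) · √((H + b)/b)
   = √(2 × 50,200 × 120 / 34) · √((34 + 296) / 296)
   = 595.276 × 1.0559 ≈ 628.53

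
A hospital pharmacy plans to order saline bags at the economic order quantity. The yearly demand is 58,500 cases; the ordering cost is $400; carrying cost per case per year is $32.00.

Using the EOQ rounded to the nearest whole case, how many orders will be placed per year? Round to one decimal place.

2DS/H = 2·58,500·400/32 = 1,462,500.00
EOQ = √1,462,500.00 ≈ 1,209.34 → Q = 1,209
Orders per year = D/Q = 58,500 / 1,209 = 48.387

48.4 orders per year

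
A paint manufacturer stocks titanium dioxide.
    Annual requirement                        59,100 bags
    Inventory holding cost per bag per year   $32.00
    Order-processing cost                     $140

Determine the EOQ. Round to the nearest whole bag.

Optimal lot size Q* = (2 × 59,100 × $140 / $32)^½ ≈ 719.11

719 bags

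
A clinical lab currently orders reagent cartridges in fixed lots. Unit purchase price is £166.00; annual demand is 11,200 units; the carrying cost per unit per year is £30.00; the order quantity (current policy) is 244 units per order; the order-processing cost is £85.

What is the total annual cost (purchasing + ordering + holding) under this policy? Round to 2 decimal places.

Ordering: D/Q × S = 11,200/244 × £85 = £3,901.64
Holding:  Q/2 × H = 244/2 × £30 = £3,660.00
Purchase cost = D·C = 11,200 × 166 = £1,859,200.00
Total = £3,901.64 + £3,660.00 + £1,859,200.00 = £1,866,761.64

£1,866,761.64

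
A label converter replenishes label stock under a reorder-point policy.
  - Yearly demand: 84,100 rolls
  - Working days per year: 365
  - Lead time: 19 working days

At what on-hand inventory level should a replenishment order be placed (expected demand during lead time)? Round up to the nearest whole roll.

Daily demand d = 84,100 / 365 = 230.411 rolls/day
Demand during lead time = 230.411 × 19 = 4,377.81
Reorder point = 4,377.81 → round up

4,378 rolls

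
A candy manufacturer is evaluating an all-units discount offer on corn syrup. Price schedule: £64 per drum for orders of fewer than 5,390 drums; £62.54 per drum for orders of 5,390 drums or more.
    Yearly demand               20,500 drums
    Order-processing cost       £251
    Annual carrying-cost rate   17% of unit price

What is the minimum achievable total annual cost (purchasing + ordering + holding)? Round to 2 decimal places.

£1,311,677.34

H₁ = 17%×£64 = £10.8800;  H₂ = 17%×£62.54 = £10.6318
EOQ₁ = √(2×20,500×251/10.8800) = 972.56  (< 5,390, feasible at tier 1)
EOQ₂ = √(2×20,500×251/10.6318) = 983.84  (< 5,390 → use Q = 5,390 at tier-2 price)
TC(tier 1 (EOQ₁), Q≈972.6) = £1,322,581.40
TC(tier 2, Q≈5,390.0) = £1,311,677.34
Minimum at tier 2: £1,311,677.34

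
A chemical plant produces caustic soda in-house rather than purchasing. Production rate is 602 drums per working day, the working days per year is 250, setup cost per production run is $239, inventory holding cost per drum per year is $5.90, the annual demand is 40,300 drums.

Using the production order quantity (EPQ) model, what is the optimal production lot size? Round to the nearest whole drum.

2,112 drums

Daily demand d = 40,300/250 = 161.200; p = 602; 1 − d/p = 0.73223
EPQ = √(2DS / (H(1 − d/p)))
    = √(2 × 40,300 × 239 / (5.9 × 0.73223)) ≈ 2,111.63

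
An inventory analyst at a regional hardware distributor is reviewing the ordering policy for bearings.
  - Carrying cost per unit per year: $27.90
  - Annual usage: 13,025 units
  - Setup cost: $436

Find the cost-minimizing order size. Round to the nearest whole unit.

638 units

Q* = √(2·D·S / H) = √(2·13,025·436 / 27.9) = √407,089.6 ≈ 638.04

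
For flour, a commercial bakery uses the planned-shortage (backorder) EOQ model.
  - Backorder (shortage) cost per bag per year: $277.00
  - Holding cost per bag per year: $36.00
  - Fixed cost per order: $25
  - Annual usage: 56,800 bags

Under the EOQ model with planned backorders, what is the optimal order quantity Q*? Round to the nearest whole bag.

299 bags

Basic EOQ = √(2·56,800·25/36) = 280.872
Backorder adjustment √((H+b)/b) = √((36+277)/277) = 1.0630
Q* = 280.872 × 1.0630 ≈ 298.57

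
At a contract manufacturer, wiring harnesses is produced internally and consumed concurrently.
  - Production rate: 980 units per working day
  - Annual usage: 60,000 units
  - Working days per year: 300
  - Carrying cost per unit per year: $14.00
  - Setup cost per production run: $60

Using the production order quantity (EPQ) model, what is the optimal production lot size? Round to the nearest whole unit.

804 units

Daily demand d = 60,000/300 = 200.000; p = 980; 1 − d/p = 0.79592
EPQ = √(2DS / (H(1 − d/p)))
    = √(2 × 60,000 × 60 / (14 × 0.79592)) ≈ 803.84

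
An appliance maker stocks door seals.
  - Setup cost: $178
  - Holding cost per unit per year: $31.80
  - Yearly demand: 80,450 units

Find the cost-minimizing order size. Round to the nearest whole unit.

949 units

Q* = √(2·D·S / H) = √(2·80,450·178 / 31.8) = √900,635.2 ≈ 949.02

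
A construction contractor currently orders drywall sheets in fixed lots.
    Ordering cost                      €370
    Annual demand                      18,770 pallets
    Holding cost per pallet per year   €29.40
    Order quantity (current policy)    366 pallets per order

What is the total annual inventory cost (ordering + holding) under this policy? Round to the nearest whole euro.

€24,355

Annual ordering cost = (D/Q)·S = (18,770/366) × 370 = €18,975.14
Annual holding cost  = (Q/2)·H = (366/2) × 29.4 = €5,380.20
Total = €18,975.14 + €5,380.20 = €24,355.34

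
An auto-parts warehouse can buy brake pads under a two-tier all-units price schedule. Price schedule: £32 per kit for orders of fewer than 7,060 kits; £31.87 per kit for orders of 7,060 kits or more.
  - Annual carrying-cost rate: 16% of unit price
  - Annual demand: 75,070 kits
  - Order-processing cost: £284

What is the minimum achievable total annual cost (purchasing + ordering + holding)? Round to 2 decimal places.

H₁ = 16%×£32 = £5.1200;  H₂ = 16%×£31.87 = £5.0992
EOQ₁ = √(2×75,070×284/5.1200) = 2,885.84  (< 7,060, feasible at tier 1)
EOQ₂ = √(2×75,070×284/5.0992) = 2,891.72  (< 7,060 → use Q = 7,060 at tier-2 price)
TC(tier 1 (EOQ₁), Q≈2,885.8) = £2,417,015.51
TC(tier 2, Q≈7,060.0) = £2,413,500.89
Minimum at tier 2: £2,413,500.89

£2,413,500.89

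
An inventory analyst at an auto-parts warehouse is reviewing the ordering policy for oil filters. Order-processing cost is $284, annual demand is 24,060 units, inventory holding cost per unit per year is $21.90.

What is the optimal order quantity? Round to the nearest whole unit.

Q* = √(2·D·S / H) = √(2·24,060·284 / 21.9) = √624,021.9 ≈ 789.95

790 units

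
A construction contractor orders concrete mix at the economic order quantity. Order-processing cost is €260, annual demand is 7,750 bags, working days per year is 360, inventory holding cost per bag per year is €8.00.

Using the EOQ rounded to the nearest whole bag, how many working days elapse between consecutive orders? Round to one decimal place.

EOQ = √(2DS/H) = √(2 × 7,750 × 260 / 8)
    = √(503,750.00) ≈ 709.75 → Q = 710 bags
T = Q/D × 360 days = 710/7,750 × 360 = 32.981 days

33.0 days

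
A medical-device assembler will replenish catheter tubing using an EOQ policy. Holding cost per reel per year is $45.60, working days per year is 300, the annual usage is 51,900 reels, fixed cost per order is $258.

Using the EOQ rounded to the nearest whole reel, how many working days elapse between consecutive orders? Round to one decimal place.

2DS/H = 2·51,900·258/45.6 = 587,289.47
EOQ = √587,289.47 ≈ 766.35 → Q = 766 reels
T = Q/D × 300 days = 766/51,900 × 300 = 4.428 days

4.4 days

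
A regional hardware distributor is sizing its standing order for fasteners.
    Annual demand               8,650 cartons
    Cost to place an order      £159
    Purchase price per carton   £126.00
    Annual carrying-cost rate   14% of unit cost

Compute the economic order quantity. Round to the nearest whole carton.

Carrying cost H = £126 × 14% = £17.6400/carton/yr
EOQ = √(2DS/H) = √(2 × 8,650 × 159 / 17.64)
    = √(155,935.37) ≈ 394.89

395 cartons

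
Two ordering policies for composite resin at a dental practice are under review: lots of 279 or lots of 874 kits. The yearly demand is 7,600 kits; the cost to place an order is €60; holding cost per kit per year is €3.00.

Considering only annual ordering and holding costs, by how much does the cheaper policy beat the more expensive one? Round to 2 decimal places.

TC(Q) = (D/Q)S + (Q/2)H
TC(279) = (7,600/279)×60 + (279/2)×3 = €2,052.91
TC(874) = (7,600/874)×60 + (874/2)×3 = €1,832.74
|ΔTC| = |€2,052.91 − €1,832.74| = €220.17

€220.17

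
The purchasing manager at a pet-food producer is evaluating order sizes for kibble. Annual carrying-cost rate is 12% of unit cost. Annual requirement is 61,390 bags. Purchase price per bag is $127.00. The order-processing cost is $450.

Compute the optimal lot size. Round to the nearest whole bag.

H = i·C = 0.12 × $127 = $15.2400 per bag-year
2DS/H = 2·61,390·450/15.24 = 3,625,393.70
EOQ = √3,625,393.70 ≈ 1,904.05

1,904 bags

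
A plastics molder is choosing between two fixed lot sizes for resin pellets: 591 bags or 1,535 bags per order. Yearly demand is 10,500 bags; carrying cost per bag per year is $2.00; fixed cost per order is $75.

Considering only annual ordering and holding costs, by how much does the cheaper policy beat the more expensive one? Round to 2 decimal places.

Annual cost at Q: ordering D·S/Q plus holding Q·H/2.
TC(591) = (10,500/591)×75 + (591/2)×2 = $1,923.49
TC(1,535) = (10,500/1,535)×75 + (1,535/2)×2 = $2,048.03
|ΔTC| = |$1,923.49 − $2,048.03| = $124.54

$124.54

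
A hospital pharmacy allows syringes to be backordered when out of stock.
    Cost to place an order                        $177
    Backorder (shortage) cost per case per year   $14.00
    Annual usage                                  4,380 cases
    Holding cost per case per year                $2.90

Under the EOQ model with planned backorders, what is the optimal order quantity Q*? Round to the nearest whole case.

Basic EOQ = √(2·4,380·177/2.9) = 731.206
Backorder adjustment √((H+b)/b) = √((2.9+14)/14) = 1.0987
Q* = 731.206 × 1.0987 ≈ 803.38

803 cases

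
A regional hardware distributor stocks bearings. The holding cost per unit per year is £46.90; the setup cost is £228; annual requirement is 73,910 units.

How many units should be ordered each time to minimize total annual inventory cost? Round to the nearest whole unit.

848 units

2DS/H = 2·73,910·228/46.9 = 718,613.22
EOQ = √718,613.22 ≈ 847.71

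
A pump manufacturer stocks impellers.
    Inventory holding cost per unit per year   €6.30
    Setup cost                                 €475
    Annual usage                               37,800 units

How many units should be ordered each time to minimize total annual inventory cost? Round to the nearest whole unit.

2,387 units

Q* = √(2·D·S / H) = √(2·37,800·475 / 6.3) = √5,700,000.0 ≈ 2,387.47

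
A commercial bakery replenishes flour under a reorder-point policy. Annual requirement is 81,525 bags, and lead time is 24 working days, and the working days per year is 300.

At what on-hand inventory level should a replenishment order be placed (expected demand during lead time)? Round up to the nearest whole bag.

6,522 bags

Daily demand d = 81,525 / 300 = 271.750 bags/day
Demand during lead time = 271.750 × 24 = 6,522.00
Reorder point = 6,522.00 → round up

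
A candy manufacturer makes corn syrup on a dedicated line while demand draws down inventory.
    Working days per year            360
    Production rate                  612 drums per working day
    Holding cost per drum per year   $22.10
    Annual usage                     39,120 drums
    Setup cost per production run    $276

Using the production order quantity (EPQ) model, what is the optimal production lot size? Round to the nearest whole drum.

Daily demand d = 39,120/360 = 108.667; p = 612; 1 − d/p = 0.82244
EPQ = √(2DS / (H(1 − d/p)))
    = √(2 × 39,120 × 276 / (22.1 × 0.82244)) ≈ 1,089.99

1,090 drums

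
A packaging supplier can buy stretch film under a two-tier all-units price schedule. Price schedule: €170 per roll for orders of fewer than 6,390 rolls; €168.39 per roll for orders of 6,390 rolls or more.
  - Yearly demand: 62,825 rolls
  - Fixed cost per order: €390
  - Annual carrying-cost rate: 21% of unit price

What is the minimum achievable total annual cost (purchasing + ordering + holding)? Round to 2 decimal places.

H₁ = 21%×€170 = €35.7000;  H₂ = 21%×€168.39 = €35.3619
EOQ₁ = √(2×62,825×390/35.7000) = 1,171.60  (< 6,390, feasible at tier 1)
EOQ₂ = √(2×62,825×390/35.3619) = 1,177.19  (< 6,390 → use Q = 6,390 at tier-2 price)
TC(tier 1 (EOQ₁), Q≈1,171.6) = €10,722,076.13
TC(tier 2, Q≈6,390.0) = €10,695,917.41
Minimum at tier 2: €10,695,917.41

€10,695,917.41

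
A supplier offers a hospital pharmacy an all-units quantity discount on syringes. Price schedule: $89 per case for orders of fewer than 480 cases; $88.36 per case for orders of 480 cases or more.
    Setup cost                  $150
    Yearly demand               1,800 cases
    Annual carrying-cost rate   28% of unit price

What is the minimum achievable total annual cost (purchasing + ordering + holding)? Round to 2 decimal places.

$163,868.35

H₁ = 28%×$89 = $24.9200;  H₂ = 28%×$88.36 = $24.7408
EOQ₁ = √(2×1,800×150/24.9200) = 147.21  (< 480, feasible at tier 1)
EOQ₂ = √(2×1,800×150/24.7408) = 147.74  (< 480 → use Q = 480 at tier-2 price)
TC(tier 1 (EOQ₁), Q≈147.2) = $163,868.35
TC(tier 2, Q≈480.0) = $165,548.29
Minimum at tier 1 (EOQ₁): $163,868.35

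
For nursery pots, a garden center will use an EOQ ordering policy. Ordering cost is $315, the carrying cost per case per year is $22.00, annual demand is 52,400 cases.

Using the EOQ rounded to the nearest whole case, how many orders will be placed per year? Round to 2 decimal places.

Optimal lot size Q* = (2 × 52,400 × $315 / $22)^½ ≈ 1,224.97 → Q = 1,225
N = D/Q = 52,400/1,225 ≈ 42.776 orders/yr

42.78 orders per year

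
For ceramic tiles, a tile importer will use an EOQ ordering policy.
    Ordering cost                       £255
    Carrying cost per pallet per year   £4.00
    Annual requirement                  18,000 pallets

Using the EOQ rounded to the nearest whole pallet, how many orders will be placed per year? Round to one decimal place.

Optimal lot size Q* = (2 × 18,000 × £255 / £4)^½ ≈ 1,514.93 → Q = 1,515
N = D/Q = 18,000/1,515 ≈ 11.881 orders/yr

11.9 orders per year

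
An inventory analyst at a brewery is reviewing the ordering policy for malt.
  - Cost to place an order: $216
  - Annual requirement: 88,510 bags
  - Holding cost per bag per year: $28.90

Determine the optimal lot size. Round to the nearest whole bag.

EOQ = √(2DS/H) = √(2 × 88,510 × 216 / 28.9)
    = √(1,323,056.06) ≈ 1,150.24

1,150 bags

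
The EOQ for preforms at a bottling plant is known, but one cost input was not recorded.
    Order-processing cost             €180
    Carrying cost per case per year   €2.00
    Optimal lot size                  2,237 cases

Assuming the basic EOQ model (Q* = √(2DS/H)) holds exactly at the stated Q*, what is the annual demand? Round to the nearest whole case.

From Q* = √(2DS/H) ⇒ Q*² = 2DS/H.
D = Q²H / (2S) = 2,237² × 2 / (2 × 180) = 27,800.94

27,801 cases per year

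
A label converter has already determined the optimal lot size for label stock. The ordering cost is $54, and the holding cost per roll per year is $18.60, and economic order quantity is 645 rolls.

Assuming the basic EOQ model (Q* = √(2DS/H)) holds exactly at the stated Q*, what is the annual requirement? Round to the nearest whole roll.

Since Q* = (2DS/H)^½, squaring gives Q*²·H = 2DS.
D = Q²H / (2S) = 645² × 18.6 / (2 × 54) = 71,648.75

71,649 rolls per year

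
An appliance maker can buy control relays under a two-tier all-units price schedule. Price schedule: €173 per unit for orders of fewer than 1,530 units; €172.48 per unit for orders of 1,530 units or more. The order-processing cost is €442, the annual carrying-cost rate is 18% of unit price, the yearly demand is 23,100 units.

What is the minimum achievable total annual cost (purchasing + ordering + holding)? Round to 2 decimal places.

H₁ = 18%×€173 = €31.1400;  H₂ = 18%×€172.48 = €31.0464
EOQ₁ = √(2×23,100×442/31.1400) = 809.79  (< 1,530, feasible at tier 1)
EOQ₂ = √(2×23,100×442/31.0464) = 811.01  (< 1,530 → use Q = 1,530 at tier-2 price)
TC(tier 1 (EOQ₁), Q≈809.8) = €4,021,516.88
TC(tier 2, Q≈1,530.0) = €4,014,711.83
Minimum at tier 2: €4,014,711.83

€4,014,711.83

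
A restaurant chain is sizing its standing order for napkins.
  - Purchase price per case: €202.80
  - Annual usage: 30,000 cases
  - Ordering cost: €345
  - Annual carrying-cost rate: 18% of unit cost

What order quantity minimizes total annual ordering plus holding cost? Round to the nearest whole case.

753 cases

Holding cost per case per year: H = 18% × €202.8 = €36.5040
EOQ = √(2DS/H) = √(2 × 30,000 × 345 / 36.504)
    = √(567,061.14) ≈ 753.03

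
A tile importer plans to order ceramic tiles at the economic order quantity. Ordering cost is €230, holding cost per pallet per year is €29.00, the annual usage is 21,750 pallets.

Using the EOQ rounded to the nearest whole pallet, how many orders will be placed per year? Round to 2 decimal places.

37.05 orders per year

EOQ = √(2DS/H) = √(2 × 21,750 × 230 / 29)
    = √(345,000.00) ≈ 587.37 → Q = 587
N = D/Q = 21,750/587 ≈ 37.053 orders/yr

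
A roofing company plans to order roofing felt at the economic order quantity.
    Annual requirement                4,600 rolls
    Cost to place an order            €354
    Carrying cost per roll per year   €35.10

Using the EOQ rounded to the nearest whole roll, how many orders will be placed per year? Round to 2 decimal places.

Q* = √(2·D·S / H) = √(2·4,600·354 / 35.1) = √92,786.3 ≈ 304.61 → Q = 305
N = D/Q = 4,600/305 ≈ 15.082 orders/yr

15.08 orders per year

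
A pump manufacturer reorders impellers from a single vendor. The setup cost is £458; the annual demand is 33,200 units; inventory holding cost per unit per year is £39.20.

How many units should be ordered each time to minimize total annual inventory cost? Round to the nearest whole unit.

2DS/H = 2·33,200·458/39.2 = 775,795.92
EOQ = √775,795.92 ≈ 880.79

881 units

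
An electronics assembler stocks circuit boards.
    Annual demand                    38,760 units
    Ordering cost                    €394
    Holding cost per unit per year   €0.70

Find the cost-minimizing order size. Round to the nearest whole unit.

Optimal lot size Q* = (2 × 38,760 × €394 / €0.7)^½ ≈ 6,605.50

6,606 units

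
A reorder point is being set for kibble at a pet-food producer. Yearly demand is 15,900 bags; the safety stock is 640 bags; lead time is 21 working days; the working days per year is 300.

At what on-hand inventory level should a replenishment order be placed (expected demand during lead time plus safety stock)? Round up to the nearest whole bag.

1,753 bags

Daily demand d = 15,900 / 300 = 53.000 bags/day
Demand during lead time = 53.000 × 21 = 1,113.00
Reorder point = 1,113.00 + 640 = 1,753.00 → round up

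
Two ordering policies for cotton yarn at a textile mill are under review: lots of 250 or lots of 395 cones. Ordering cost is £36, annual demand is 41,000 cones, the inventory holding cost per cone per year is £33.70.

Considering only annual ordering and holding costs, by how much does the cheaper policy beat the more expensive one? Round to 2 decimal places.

£275.96

Annual cost at Q: ordering D·S/Q plus holding Q·H/2.
TC(250) = (41,000/250)×36 + (250/2)×33.7 = £10,116.50
TC(395) = (41,000/395)×36 + (395/2)×33.7 = £10,392.46
Cheaper: Q = 250.  Difference = £275.96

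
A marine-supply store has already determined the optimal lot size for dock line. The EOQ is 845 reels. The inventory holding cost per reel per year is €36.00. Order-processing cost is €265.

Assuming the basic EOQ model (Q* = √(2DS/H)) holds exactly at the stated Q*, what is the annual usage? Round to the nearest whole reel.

48,500 reels per year

Since Q* = (2DS/H)^½, squaring gives Q*²·H = 2DS.
D = Q²H / (2S) = 845² × 36 / (2 × 265) = 48,499.81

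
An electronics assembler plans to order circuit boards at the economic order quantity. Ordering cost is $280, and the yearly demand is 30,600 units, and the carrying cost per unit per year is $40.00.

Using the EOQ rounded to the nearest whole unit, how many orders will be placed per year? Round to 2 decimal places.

46.72 orders per year

Q* = √(2·D·S / H) = √(2·30,600·280 / 40) = √428,400.0 ≈ 654.52 → Q = 655
N = D/Q = 30,600/655 ≈ 46.718 orders/yr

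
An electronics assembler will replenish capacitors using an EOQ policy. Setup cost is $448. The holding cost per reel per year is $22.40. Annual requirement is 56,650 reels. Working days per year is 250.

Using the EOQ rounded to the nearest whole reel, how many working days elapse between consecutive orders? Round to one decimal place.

Q* = √(2·D·S / H) = √(2·56,650·448 / 22.4) = √2,266,000.0 ≈ 1,505.32 → Q = 1,505 reels
Cycle time = (working days × Q)/D = (250 × 1,505) / 56,650 = 6.642 days

6.6 days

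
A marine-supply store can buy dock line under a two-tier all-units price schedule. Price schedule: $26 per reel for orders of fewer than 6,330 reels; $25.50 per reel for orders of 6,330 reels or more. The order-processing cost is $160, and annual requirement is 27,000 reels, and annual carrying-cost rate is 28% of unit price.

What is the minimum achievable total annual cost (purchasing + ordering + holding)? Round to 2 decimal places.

H₁ = 28%×$26 = $7.2800;  H₂ = 28%×$25.50 = $7.1400
EOQ₁ = √(2×27,000×160/7.2800) = 1,089.41  (< 6,330, feasible at tier 1)
EOQ₂ = √(2×27,000×160/7.1400) = 1,100.04  (< 6,330 → use Q = 6,330 at tier-2 price)
TC(tier 1 (EOQ₁), Q≈1,089.4) = $709,930.90
TC(tier 2, Q≈6,330.0) = $711,780.56
Minimum at tier 1 (EOQ₁): $709,930.90

$709,930.90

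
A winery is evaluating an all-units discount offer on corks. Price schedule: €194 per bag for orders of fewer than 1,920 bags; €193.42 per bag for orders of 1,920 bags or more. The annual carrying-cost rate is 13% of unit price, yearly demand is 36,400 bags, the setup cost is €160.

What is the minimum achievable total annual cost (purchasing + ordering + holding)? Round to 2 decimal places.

€7,067,660.15

H₁ = 13%×€194 = €25.2200;  H₂ = 13%×€193.42 = €25.1446
EOQ₁ = √(2×36,400×160/25.2200) = 679.60  (< 1,920, feasible at tier 1)
EOQ₂ = √(2×36,400×160/25.1446) = 680.62  (< 1,920 → use Q = 1,920 at tier-2 price)
TC(tier 1 (EOQ₁), Q≈679.6) = €7,078,739.50
TC(tier 2, Q≈1,920.0) = €7,067,660.15
Minimum at tier 2: €7,067,660.15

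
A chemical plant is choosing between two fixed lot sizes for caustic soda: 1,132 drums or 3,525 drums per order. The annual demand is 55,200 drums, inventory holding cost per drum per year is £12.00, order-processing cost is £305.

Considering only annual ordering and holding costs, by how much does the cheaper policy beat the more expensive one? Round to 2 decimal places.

£4,261.38

For each Q, cost = (D/Q)·S + (Q/2)·H.
TC(1,132) = (55,200/1,132)×305 + (1,132/2)×12 = £21,664.79
TC(3,525) = (55,200/3,525)×305 + (3,525/2)×12 = £25,926.17
Cheaper: Q = 1,132.  Difference = £4,261.38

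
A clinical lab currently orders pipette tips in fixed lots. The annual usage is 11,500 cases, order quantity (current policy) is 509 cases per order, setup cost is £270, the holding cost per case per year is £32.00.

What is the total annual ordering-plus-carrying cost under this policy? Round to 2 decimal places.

£14,244.20

Ordering: D/Q × S = 11,500/509 × £270 = £6,100.20
Holding:  Q/2 × H = 509/2 × £32 = £8,144.00
Total = £6,100.20 + £8,144.00 = £14,244.20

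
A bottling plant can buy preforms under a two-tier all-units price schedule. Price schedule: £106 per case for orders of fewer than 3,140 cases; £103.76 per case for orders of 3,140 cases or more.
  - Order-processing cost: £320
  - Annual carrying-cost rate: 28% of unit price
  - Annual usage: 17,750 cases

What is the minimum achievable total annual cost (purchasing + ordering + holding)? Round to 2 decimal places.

H₁ = 28%×£106 = £29.6800;  H₂ = 28%×£103.76 = £29.0528
EOQ₁ = √(2×17,750×320/29.6800) = 618.67  (< 3,140, feasible at tier 1)
EOQ₂ = √(2×17,750×320/29.0528) = 625.31  (< 3,140 → use Q = 3,140 at tier-2 price)
TC(tier 1 (EOQ₁), Q≈618.7) = £1,899,862.05
TC(tier 2, Q≈3,140.0) = £1,889,161.81
Minimum at tier 2: £1,889,161.81

£1,889,161.81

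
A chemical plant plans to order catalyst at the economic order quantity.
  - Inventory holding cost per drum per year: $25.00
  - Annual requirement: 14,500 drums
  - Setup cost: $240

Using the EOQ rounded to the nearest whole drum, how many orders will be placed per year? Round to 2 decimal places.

27.46 orders per year

Q* = √(2·D·S / H) = √(2·14,500·240 / 25) = √278,400.0 ≈ 527.64 → Q = 528
Orders per year = D/Q = 14,500 / 528 = 27.462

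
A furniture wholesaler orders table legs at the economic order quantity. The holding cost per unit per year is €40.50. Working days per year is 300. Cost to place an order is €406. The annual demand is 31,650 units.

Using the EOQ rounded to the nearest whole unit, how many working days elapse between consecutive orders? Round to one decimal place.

2DS/H = 2·31,650·406/40.5 = 634,562.96
EOQ = √634,562.96 ≈ 796.59 → Q = 797 units
T = Q/D × 300 days = 797/31,650 × 300 = 7.555 days

7.6 days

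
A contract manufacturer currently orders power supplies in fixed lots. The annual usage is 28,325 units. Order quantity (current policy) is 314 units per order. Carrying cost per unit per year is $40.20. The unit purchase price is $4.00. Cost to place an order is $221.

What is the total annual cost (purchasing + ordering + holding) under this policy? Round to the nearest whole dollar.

$139,547

Annual ordering cost = (D/Q)·S = (28,325/314) × 221 = $19,935.75
Annual holding cost  = (Q/2)·H = (314/2) × 40.2 = $6,311.40
Purchase cost = D·C = 28,325 × 4 = $113,300.00
Total = $19,935.75 + $6,311.40 + $113,300.00 = $139,547.15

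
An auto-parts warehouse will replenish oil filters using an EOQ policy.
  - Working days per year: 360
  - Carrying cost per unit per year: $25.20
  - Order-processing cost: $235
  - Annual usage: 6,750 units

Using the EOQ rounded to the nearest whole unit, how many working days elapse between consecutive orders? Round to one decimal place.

Q* = √(2·D·S / H) = √(2·6,750·235 / 25.2) = √125,892.9 ≈ 354.81 → Q = 355 units
T = Q/D × 360 days = 355/6,750 × 360 = 18.933 days

18.9 days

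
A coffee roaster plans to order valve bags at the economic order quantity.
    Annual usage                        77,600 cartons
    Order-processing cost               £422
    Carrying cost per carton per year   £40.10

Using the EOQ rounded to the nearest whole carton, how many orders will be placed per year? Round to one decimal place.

Q* = √(2·D·S / H) = √(2·77,600·422 / 40.1) = √1,633,276.8 ≈ 1,278.00 → Q = 1,278
N = D/Q = 77,600/1,278 ≈ 60.720 orders/yr

60.7 orders per year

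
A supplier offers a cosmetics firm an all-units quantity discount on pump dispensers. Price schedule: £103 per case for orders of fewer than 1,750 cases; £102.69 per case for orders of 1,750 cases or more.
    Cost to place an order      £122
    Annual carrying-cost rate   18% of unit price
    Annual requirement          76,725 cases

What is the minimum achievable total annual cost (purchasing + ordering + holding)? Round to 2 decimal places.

£7,900,412.75

H₁ = 18%×£103 = £18.5400;  H₂ = 18%×£102.69 = £18.4842
EOQ₁ = √(2×76,725×122/18.5400) = 1,004.87  (< 1,750, feasible at tier 1)
EOQ₂ = √(2×76,725×122/18.4842) = 1,006.38  (< 1,750 → use Q = 1,750 at tier-2 price)
TC(tier 1 (EOQ₁), Q≈1,004.9) = £7,921,305.23
TC(tier 2, Q≈1,750.0) = £7,900,412.75
Minimum at tier 2: £7,900,412.75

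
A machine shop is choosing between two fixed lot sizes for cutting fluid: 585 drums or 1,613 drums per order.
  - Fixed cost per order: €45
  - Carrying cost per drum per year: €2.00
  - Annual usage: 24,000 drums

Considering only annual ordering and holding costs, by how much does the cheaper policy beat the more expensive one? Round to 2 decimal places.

For each Q, cost = (D/Q)·S + (Q/2)·H.
TC(585) = (24,000/585)×45 + (585/2)×2 = €2,431.15
TC(1,613) = (24,000/1,613)×45 + (1,613/2)×2 = €2,282.56
Cheaper: Q = 1,613.  Difference = €148.59

€148.59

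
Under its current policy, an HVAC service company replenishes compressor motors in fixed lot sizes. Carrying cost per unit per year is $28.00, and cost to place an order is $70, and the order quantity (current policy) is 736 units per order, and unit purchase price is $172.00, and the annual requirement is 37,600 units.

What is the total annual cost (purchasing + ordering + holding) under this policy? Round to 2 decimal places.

Orders/yr = 37,600/736 = 51.087; ordering cost = 51.087 × $70 = $3,576.09
Average inventory = 736/2 = 368; holding cost = 368 × $28 = $10,304.00
Purchase cost = D·C = 37,600 × 172 = $6,467,200.00
Total = $3,576.09 + $10,304.00 + $6,467,200.00 = $6,481,080.09

$6,481,080.09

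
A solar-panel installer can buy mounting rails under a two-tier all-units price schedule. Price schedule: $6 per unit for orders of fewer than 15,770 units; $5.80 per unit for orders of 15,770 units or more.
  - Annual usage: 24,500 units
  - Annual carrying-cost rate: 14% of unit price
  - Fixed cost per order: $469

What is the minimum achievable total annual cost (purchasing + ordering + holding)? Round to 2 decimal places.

H₁ = 14%×$6 = $0.8400;  H₂ = 14%×$5.80 = $0.8120
EOQ₁ = √(2×24,500×469/0.8400) = 5,230.52  (< 15,770, feasible at tier 1)
EOQ₂ = √(2×24,500×469/0.8120) = 5,319.94  (< 15,770 → use Q = 15,770 at tier-2 price)
TC(tier 1 (EOQ₁), Q≈5,230.5) = $151,393.64
TC(tier 2, Q≈15,770.0) = $149,231.25
Minimum at tier 2: $149,231.25

$149,231.25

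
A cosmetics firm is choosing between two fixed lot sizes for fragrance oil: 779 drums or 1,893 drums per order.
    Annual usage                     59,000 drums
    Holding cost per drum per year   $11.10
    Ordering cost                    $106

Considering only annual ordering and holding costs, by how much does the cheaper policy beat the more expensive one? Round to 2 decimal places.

For each Q, cost = (D/Q)·S + (Q/2)·H.
TC(779) = (59,000/779)×106 + (779/2)×11.1 = $12,351.69
TC(1,893) = (59,000/1,893)×106 + (1,893/2)×11.1 = $13,809.90
Cheaper: Q = 779.  Difference = $1,458.21

$1,458.21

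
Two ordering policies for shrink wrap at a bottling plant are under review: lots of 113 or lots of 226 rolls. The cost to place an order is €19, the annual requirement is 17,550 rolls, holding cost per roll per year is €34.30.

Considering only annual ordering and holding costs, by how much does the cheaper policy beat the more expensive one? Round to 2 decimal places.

Annual cost at Q: ordering D·S/Q plus holding Q·H/2.
TC(113) = (17,550/113)×19 + (113/2)×34.3 = €4,888.83
TC(226) = (17,550/226)×19 + (226/2)×34.3 = €5,351.34
Cheaper: Q = 113.  Difference = €462.51

€462.51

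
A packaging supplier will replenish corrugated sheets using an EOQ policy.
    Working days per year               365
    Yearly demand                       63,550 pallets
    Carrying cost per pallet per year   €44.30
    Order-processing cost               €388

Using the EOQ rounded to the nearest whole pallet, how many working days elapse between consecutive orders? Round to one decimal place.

6.1 days

Q* = √(2·D·S / H) = √(2·63,550·388 / 44.3) = √1,113,200.9 ≈ 1,055.08 → Q = 1,055 pallets
Cycle time = (working days × Q)/D = (365 × 1,055) / 63,550 = 6.059 days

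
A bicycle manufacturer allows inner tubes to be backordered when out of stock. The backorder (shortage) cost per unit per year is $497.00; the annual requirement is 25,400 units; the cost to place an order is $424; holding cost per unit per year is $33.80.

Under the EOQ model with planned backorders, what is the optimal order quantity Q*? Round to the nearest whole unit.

Basic EOQ = √(2·25,400·424/33.8) = 798.282
Backorder adjustment √((H+b)/b) = √((33.8+497)/497) = 1.0334
Q* = 798.282 × 1.0334 ≈ 824.98

825 units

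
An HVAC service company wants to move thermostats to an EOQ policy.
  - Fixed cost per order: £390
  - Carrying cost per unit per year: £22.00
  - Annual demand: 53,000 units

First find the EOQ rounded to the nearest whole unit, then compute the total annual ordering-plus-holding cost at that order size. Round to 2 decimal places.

£30,157.59

Optimal lot size Q* = (2 × 53,000 × £390 / £22)^½ ≈ 1,370.80 → Q = 1,371 units
Annual ordering cost = (D/Q)·S = (53,000/1,371) × 390 = £15,076.59
Annual holding cost  = (Q/2)·H = (1,371/2) × 22 = £15,081.00
Total = £15,076.59 + £15,081.00 = £30,157.59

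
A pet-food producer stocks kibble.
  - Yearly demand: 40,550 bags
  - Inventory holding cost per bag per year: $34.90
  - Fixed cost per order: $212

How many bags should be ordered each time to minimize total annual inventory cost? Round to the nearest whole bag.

702 bags

Optimal lot size Q* = (2 × 40,550 × $212 / $34.9)^½ ≈ 701.88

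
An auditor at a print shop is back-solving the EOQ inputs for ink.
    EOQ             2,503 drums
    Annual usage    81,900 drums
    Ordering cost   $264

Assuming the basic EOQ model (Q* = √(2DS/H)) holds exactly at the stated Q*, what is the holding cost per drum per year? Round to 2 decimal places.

EOQ relation: Q² = 2DS/H, so rearrange for the unknown.
H = 2DS / Q² = 2 × 81,900 × 264 / 2,503² = 6.9023

$6.90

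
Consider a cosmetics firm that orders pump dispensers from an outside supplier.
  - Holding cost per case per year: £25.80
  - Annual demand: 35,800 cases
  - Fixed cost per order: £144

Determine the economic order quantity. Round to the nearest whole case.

Q* = √(2·D·S / H) = √(2·35,800·144 / 25.8) = √399,627.9 ≈ 632.16

632 cases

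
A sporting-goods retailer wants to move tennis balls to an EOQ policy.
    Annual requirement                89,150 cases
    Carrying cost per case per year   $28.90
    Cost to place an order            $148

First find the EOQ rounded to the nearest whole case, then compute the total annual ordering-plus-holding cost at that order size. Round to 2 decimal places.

$27,615.66

Optimal lot size Q* = (2 × 89,150 × $148 / $28.9)^½ ≈ 955.56 → Q = 956 cases
Ordering: D/Q × S = 89,150/956 × $148 = $13,801.46
Holding:  Q/2 × H = 956/2 × $28.9 = $13,814.20
Total = $13,801.46 + $13,814.20 = $27,615.66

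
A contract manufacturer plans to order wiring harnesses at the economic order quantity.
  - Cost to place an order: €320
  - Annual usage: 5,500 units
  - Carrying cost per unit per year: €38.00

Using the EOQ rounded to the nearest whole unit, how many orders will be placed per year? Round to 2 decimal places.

Optimal lot size Q* = (2 × 5,500 × €320 / €38)^½ ≈ 304.35 → Q = 304
N = D/Q = 5,500/304 ≈ 18.092 orders/yr

18.09 orders per year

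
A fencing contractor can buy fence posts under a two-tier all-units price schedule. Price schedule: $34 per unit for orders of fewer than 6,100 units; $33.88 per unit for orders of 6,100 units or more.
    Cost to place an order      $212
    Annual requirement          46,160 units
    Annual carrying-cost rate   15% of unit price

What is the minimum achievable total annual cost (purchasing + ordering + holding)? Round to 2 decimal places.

$1,579,430.81

H₁ = 15%×$34 = $5.1000;  H₂ = 15%×$33.88 = $5.0820
EOQ₁ = √(2×46,160×212/5.1000) = 1,958.98  (< 6,100, feasible at tier 1)
EOQ₂ = √(2×46,160×212/5.0820) = 1,962.45  (< 6,100 → use Q = 6,100 at tier-2 price)
TC(tier 1 (EOQ₁), Q≈1,959.0) = $1,579,430.81
TC(tier 2, Q≈6,100.0) = $1,581,005.15
Minimum at tier 1 (EOQ₁): $1,579,430.81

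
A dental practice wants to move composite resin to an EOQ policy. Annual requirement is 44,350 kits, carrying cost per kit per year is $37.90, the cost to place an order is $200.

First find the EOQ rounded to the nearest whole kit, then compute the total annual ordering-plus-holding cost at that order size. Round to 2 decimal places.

Q* = √(2·D·S / H) = √(2·44,350·200 / 37.9) = √468,073.9 ≈ 684.16 → Q = 684 kits
Orders/yr = 44,350/684 = 64.839; ordering cost = 64.839 × $200 = $12,967.84
Average inventory = 684/2 = 342; holding cost = 342 × $37.9 = $12,961.80
Total = $12,967.84 + $12,961.80 = $25,929.64

$25,929.64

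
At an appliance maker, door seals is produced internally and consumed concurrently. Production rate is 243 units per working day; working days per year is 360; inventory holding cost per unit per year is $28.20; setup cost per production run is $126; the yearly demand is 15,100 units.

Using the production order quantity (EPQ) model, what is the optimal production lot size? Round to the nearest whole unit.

404 units

Daily demand d = 15,100/360 = 41.944; p = 243; 1 − d/p = 0.82739
EPQ = √(2DS / (H(1 − d/p)))
    = √(2 × 15,100 × 126 / (28.2 × 0.82739)) ≈ 403.84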